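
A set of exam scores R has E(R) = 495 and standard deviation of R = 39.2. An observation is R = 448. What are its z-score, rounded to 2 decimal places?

z = (R − E(R)) / standard deviation of R = (448 − 495) / 39.2 ≈ -1.20.

z = -1.20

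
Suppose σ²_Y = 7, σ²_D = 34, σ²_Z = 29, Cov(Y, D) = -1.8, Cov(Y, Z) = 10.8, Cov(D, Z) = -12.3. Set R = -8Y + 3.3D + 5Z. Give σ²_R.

σ²_R = a²·σ²_Y + b²·σ²_D + c²·σ²_Z + 2ab·Cov(Y, D) + 2ac·Cov(Y, Z) + 2bc·Cov(D, Z), with a = -8, b = 3.3, c = 5.
= 448 + 370.26 + 725 + 95.04 + (-864) + (-405.9)
= 368.4.

σ²_R = 368.4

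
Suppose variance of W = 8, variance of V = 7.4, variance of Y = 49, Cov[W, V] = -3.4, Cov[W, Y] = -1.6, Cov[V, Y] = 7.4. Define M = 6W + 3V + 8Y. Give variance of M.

variance of M = a²·variance of W + b²·variance of V + c²·variance of Y + 2ab·Cov[W, V] + 2ac·Cov[W, Y] + 2bc·Cov[V, Y], with a = 6, b = 3, c = 8.
= 288 + 66.6 + 3136 + (-122.4) + (-153.6) + 355.2
= 3569.8.

variance of M = 3569.8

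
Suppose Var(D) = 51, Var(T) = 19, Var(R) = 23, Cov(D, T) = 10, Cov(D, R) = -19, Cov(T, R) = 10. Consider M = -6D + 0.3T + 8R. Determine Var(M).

Var(M) = 5145.71

Var(M) = a²·Var(D) + b²·Var(T) + c²·Var(R) + 2ab·Cov(D, T) + 2ac·Cov(D, R) + 2bc·Cov(T, R), with a = -6, b = 0.3, c = 8.
= 1836 + 1.71 + 1472 + (-36) + 1824 + 48
= 5145.71.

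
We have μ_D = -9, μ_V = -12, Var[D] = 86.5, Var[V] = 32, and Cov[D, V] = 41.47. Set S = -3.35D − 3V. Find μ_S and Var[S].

μ_S = 66.15, Var[S] = 2092.29325

μ_S = (-3.35)·μ_D + (-3)·μ_V = (-3.35)·(-9) + (-3)·(-12) = 66.15.
Var[S] = a²·Var[D] + b²·Var[V] + 2ab·Cov[D, V] with a = -3.35, b = -3.
= (-3.35)²·86.5 + (-3)²·32 + 2·(-3.35)·(-3)·41.47
= 970.74625 + 288 + 833.547 = 2092.29325.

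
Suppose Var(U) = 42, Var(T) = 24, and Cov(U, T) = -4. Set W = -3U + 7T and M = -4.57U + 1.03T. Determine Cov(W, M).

Cov(W, M) = 889.18

By bilinearity, Cov(W, M) = ac·Var(U) + bd·Var(T) + (ad+bc)·Cov(U, T), with a=-3, b=7, c=-4.57, d=1.03.
ac·Var(U) = (-3)·(-4.57)·42 = 575.82
bd·Var(T) = 7·1.03·24 = 173.04
(ad+bc)·Cov(U, T) = (-35.08)·(-4) = 140.32
Cov(W, M) = 575.82 + 173.04 + 140.32 = 889.18.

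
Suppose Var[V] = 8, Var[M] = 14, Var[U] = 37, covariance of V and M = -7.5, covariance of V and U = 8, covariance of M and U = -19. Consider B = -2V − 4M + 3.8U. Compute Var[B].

Var[B] = a²·Var[V] + b²·Var[M] + c²·Var[U] + 2ab·covariance of V and M + 2ac·covariance of V and U + 2bc·covariance of M and U, with a = -2, b = -4, c = 3.8.
= 32 + 224 + 534.28 + (-120) + (-121.6) + 577.6
= 1126.28.

Var[B] = 1126.28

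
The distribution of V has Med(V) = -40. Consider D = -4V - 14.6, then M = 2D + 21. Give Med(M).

Med(M) = 311.8

Med(D) = (-4)·(-40) + (-14.6) = 145.4.
Med(M) = 2·145.4 + 21 = 311.8.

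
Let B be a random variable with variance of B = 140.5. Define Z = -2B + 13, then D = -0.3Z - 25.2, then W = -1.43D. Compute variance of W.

variance of Z = (-2)²·140.5 = 562.
variance of D = (-0.3)²·562 = 50.58.
variance of W = (-1.43)²·50.58 = 103.431042.

variance of W = 103.431042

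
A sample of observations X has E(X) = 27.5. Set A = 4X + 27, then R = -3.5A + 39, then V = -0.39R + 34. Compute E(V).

E(V) = 205.795

E(A) = 4·27.5 + 27 = 137.
E(R) = (-3.5)·137 + 39 = -440.5.
E(V) = (-0.39)·(-440.5) + 34 = 205.795.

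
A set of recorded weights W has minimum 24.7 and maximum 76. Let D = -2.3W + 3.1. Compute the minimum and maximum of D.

min(D) = -171.7, max(D) = -53.71

a = -2.3 < 0, so order reverses: min(D) = a·max(W)+b = (-2.3)·76 + 3.1 = -171.7; max(D) = a·min(W)+b = (-2.3)·24.7 + 3.1 = -53.71.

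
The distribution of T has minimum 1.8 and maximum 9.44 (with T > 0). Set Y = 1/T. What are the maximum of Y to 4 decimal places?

1/T is decreasing on this domain, so max(Y) comes from min(T) = 1.8: max(Y) = 1/(1.8) ≈ 0.5556.

max(Y) = 0.5556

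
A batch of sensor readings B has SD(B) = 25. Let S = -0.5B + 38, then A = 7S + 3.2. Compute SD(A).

SD(A) = 87.5

SD(S) = |-0.5|·25 = 12.5.
SD(A) = |7|·12.5 = 87.5.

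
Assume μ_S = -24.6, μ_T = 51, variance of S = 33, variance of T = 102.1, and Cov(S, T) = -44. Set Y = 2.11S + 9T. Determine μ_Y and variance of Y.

μ_Y = 407.094, variance of Y = 6745.8993

μ_Y = 2.11·μ_S + 9·μ_T = 2.11·(-24.6) + 9·51 = 407.094.
variance of Y = a²·variance of S + b²·variance of T + 2ab·Cov(S, T) with a = 2.11, b = 9.
= 2.11²·33 + 9²·102.1 + 2·2.11·9·(-44)
= 146.9193 + 8270.1 + (-1671.12) = 6745.8993.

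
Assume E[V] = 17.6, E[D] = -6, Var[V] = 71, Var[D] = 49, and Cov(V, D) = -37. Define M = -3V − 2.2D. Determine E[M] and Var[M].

E[M] = -39.6, Var[M] = 387.76

E[M] = (-3)·E[V] + (-2.2)·E[D] = (-3)·17.6 + (-2.2)·(-6) = -39.6.
Var[M] = a²·Var[V] + b²·Var[D] + 2ab·Cov(V, D) with a = -3, b = -2.2.
= (-3)²·71 + (-2.2)²·49 + 2·(-3)·(-2.2)·(-37)
= 639 + 237.16 + (-488.4) = 387.76.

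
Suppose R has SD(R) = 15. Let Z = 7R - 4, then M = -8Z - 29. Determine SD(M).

SD(Z) = |7|·15 = 105.
SD(M) = |-8|·105 = 840.

SD(M) = 840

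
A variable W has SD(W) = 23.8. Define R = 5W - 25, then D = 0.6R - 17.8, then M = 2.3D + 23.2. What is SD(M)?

SD(R) = |5|·23.8 = 119.
SD(D) = |0.6|·119 = 71.4.
SD(M) = |2.3|·71.4 = 164.22.

SD(M) = 164.22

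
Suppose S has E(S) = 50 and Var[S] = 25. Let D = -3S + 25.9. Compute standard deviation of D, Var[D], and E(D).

D = -3S + 25.9 is linear with a = -3, b = 25.9.
standard deviation of S = √25 = 5.
standard deviation of D = |a|·standard deviation of S = |-3|·5 = 15.
Var[D] = a²·Var[S] = (-3)²·25 = 225 (the additive constant 25.9 does not affect variance).
E(D) = a·E(S) + b = (-3)·50 + 25.9 = -124.1.

standard deviation of D = 15, Var[D] = 225, E(D) = -124.1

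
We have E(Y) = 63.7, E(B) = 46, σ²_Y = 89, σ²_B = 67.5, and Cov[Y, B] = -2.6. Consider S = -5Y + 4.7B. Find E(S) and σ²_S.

E(S) = (-5)·E(Y) + 4.7·E(B) = (-5)·63.7 + 4.7·46 = -102.3.
σ²_S = a²·σ²_Y + b²·σ²_B + 2ab·Cov[Y, B] with a = -5, b = 4.7.
= (-5)²·89 + 4.7²·67.5 + 2·(-5)·4.7·(-2.6)
= 2225 + 1491.075 + 122.2 = 3838.275.

E(S) = -102.3, σ²_S = 3838.275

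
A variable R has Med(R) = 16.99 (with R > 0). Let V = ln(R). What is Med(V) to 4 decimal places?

Med(V) = 2.8326

ln(R) is monotone on this domain, so Med(V) = ln(16.99) ≈ 2.8326.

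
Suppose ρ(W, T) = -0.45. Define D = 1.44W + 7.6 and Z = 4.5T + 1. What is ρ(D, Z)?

ρ(D, Z) = -0.45

Linear rescalings preserve correlation up to sign; here the slopes 1.44 and 4.5 have the same sign, so ρ(D, Z) = ρ(W, T) = -0.45.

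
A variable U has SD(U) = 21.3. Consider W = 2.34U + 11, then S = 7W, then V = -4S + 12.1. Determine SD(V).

SD(V) = 1395.576

SD(W) = |2.34|·21.3 = 49.842.
SD(S) = |7|·49.842 = 348.894.
SD(V) = |-4|·348.894 = 1395.576.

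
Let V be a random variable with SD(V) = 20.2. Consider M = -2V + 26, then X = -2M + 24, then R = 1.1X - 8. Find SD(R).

SD(R) = 88.88

SD(M) = |-2|·20.2 = 40.4.
SD(X) = |-2|·40.4 = 80.8.
SD(R) = |1.1|·80.8 = 88.88.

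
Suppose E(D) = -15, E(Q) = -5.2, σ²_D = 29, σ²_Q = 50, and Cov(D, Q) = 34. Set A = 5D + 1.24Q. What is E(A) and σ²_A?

E(A) = 5·E(D) + 1.24·E(Q) = 5·(-15) + 1.24·(-5.2) = -81.448.
σ²_A = a²·σ²_D + b²·σ²_Q + 2ab·Cov(D, Q) with a = 5, b = 1.24.
= 5²·29 + 1.24²·50 + 2·5·1.24·34
= 725 + 76.88 + 421.6 = 1223.48.

E(A) = -81.448, σ²_A = 1223.48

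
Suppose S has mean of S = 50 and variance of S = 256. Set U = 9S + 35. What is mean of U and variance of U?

U = 9S + 35 is linear with a = 9, b = 35.
mean of U = a·mean of S + b = 9·50 + 35 = 485.
variance of U = a²·variance of S = 9²·256 = 20736 (the additive constant 35 does not affect variance).

mean of U = 485, variance of U = 20736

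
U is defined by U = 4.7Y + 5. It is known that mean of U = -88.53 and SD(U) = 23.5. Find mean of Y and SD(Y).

mean of Y = -19.9, SD(Y) = 5

From U = 4.7Y + 5: mean of U = a·mean of Y + b, so mean of Y = (mean of U − b)/a = (-88.53 − 5)/4.7 = -19.9.
SD(U) = |a|·SD(Y), so SD(Y) = 23.5/|4.7| = 5.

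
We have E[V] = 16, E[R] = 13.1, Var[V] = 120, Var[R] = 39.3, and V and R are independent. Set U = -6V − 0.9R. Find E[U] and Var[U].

E[U] = -107.79, Var[U] = 4351.833

E[U] = (-6)·E[V] + (-0.9)·E[R] = (-6)·16 + (-0.9)·13.1 = -107.79.
Var[U] = a²·Var[V] + b²·Var[R] + 2ab·covariance of V and R with a = -6, b = -0.9.
Independence gives covariance of V and R = 0.
= (-6)²·120 + (-0.9)²·39.3 + 2·(-6)·(-0.9)·0
= 4320 + 31.833 + 0 = 4351.833.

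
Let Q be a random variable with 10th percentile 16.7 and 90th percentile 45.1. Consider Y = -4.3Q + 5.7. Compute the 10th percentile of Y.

10th percentile of Y = -188.23

Since a = -4.3 < 0 the transformation is decreasing, reversing order: the 10th percentile of Y corresponds to the 90th percentile of Q.
So P_{10}(Y) = a·P_{90}(Q) + b = (-4.3)·45.1 + 5.7 = -188.23.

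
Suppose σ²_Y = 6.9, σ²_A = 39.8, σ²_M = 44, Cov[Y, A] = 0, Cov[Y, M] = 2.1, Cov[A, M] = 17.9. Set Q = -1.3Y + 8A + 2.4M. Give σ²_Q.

σ²_Q = 3486.557

σ²_Q = a²·σ²_Y + b²·σ²_A + c²·σ²_M + 2ab·Cov[Y, A] + 2ac·Cov[Y, M] + 2bc·Cov[A, M], with a = -1.3, b = 8, c = 2.4.
= 11.661 + 2547.2 + 253.44 + 0 + (-13.104) + 687.36
= 3486.557.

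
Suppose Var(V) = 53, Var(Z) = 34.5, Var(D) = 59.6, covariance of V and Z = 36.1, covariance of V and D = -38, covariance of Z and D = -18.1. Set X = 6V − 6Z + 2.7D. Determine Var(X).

Var(X) = 340.524

Var(X) = a²·Var(V) + b²·Var(Z) + c²·Var(D) + 2ab·covariance of V and Z + 2ac·covariance of V and D + 2bc·covariance of Z and D, with a = 6, b = -6, c = 2.7.
= 1908 + 1242 + 434.484 + (-2599.2) + (-1231.2) + 586.44
= 340.524.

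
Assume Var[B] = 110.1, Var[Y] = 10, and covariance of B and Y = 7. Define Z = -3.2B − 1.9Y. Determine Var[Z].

Var[Z] = 1248.644

Var[Z] = a²·Var[B] + b²·Var[Y] + 2ab·covariance of B and Y with a = -3.2, b = -1.9.
= (-3.2)²·110.1 + (-1.9)²·10 + 2·(-3.2)·(-1.9)·7
= 1127.424 + 36.1 + 85.12 = 1248.644.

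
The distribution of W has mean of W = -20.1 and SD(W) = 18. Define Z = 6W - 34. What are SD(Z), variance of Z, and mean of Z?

Z = 6W - 34 is linear with a = 6, b = -34.
SD(Z) = |a|·SD(W) = |6|·18 = 108.
variance of W = 18² = 324.
variance of Z = a²·variance of W = 6²·324 = 11664 (the additive constant -34 does not affect variance).
mean of Z = a·mean of W + b = 6·(-20.1) + (-34) = -154.6.

SD(Z) = 108, variance of Z = 11664, mean of Z = -154.6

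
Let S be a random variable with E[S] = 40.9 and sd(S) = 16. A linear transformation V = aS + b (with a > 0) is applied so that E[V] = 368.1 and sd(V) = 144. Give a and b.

a = 9, b = 0

sd(V) = a·sd(S) (a > 0), so a = 144/16 = 9.
E[V] = a·E[S] + b, so b = 368.1 − 9·40.9 = 0.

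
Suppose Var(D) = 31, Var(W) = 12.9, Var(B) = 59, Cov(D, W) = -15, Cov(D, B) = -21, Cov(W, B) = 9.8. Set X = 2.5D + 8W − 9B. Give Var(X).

Var(X) = 4732.15

Var(X) = a²·Var(D) + b²·Var(W) + c²·Var(B) + 2ab·Cov(D, W) + 2ac·Cov(D, B) + 2bc·Cov(W, B), with a = 2.5, b = 8, c = -9.
= 193.75 + 825.6 + 4779 + (-600) + 945 + (-1411.2)
= 4732.15.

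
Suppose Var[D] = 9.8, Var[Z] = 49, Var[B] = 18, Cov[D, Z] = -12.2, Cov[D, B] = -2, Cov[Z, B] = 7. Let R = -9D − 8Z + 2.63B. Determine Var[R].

Var[R] = a²·Var[D] + b²·Var[Z] + c²·Var[B] + 2ab·Cov[D, Z] + 2ac·Cov[D, B] + 2bc·Cov[Z, B], with a = -9, b = -8, c = 2.63.
= 793.8 + 3136 + 124.5042 + (-1756.8) + 94.68 + (-294.56)
= 2097.6242.

Var[R] = 2097.6242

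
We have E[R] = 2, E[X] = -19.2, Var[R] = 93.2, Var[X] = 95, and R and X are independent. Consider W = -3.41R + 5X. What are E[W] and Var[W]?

E[W] = -102.82, Var[W] = 3458.73892

E[W] = (-3.41)·E[R] + 5·E[X] = (-3.41)·2 + 5·(-19.2) = -102.82.
Var[W] = a²·Var[R] + b²·Var[X] + 2ab·Cov[R, X] with a = -3.41, b = 5.
Independence gives Cov[R, X] = 0.
= (-3.41)²·93.2 + 5²·95 + 2·(-3.41)·5·0
= 1083.73892 + 2375 + 0 = 3458.73892.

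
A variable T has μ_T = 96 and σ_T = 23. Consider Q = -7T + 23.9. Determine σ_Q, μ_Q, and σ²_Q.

Q = -7T + 23.9 is linear with a = -7, b = 23.9.
σ_Q = |a|·σ_T = |-7|·23 = 161.
μ_Q = a·μ_T + b = (-7)·96 + 23.9 = -648.1.
σ²_T = 23² = 529.
σ²_Q = a²·σ²_T = (-7)²·529 = 25921 (the additive constant 23.9 does not affect variance).

σ_Q = 161, μ_Q = -648.1, σ²_Q = 25921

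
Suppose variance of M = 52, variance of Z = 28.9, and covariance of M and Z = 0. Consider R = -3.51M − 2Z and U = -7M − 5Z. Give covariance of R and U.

By bilinearity, covariance of R and U = ac·variance of M + bd·variance of Z + (ad+bc)·covariance of M and Z, with a=-3.51, b=-2, c=-7, d=-5.
ac·variance of M = (-3.51)·(-7)·52 = 1277.64
bd·variance of Z = (-2)·(-5)·28.9 = 289
(ad+bc)·covariance of M and Z = (31.55)·0 = 0
covariance of R and U = 1277.64 + 289 + 0 = 1566.64.

covariance of R and U = 1566.64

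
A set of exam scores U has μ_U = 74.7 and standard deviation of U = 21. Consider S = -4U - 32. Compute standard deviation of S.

S = -4U - 32 is linear with a = -4, b = -32.
standard deviation of S = |a|·standard deviation of U = |-4|·21 = 84.

standard deviation of S = 84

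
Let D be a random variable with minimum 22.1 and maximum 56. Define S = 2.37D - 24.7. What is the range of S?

Range of D = 56 − 22.1 = 33.9.
Range(S) = |a|·Range(D) = |2.37|·33.9 = 80.343.

Range(S) = 80.343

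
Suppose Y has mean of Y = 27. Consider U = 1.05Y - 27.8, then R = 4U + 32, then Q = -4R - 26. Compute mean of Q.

mean of U = 1.05·27 + (-27.8) = 0.55.
mean of R = 4·0.55 + 32 = 34.2.
mean of Q = (-4)·34.2 + (-26) = -162.8.

mean of Q = -162.8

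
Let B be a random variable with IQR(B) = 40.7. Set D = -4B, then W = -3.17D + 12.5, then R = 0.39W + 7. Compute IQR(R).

IQR(R) = 201.26964

IQR(D) = |-4|·40.7 = 162.8.
IQR(W) = |-3.17|·162.8 = 516.076.
IQR(R) = |0.39|·516.076 = 201.26964.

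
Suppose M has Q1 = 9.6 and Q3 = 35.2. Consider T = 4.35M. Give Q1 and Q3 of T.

Q1(T) = 41.76, Q3(T) = 153.12

a = 4.35 > 0: Q1(T) = a·Q1(M)+b = 41.76, Q3(T) = a·Q3(M)+b = 153.12.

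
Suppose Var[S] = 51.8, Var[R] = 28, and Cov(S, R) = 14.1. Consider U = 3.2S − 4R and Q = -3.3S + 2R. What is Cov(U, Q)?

Cov(U, Q) = -494.648

By bilinearity, Cov(U, Q) = ac·Var[S] + bd·Var[R] + (ad+bc)·Cov(S, R), with a=3.2, b=-4, c=-3.3, d=2.
ac·Var[S] = 3.2·(-3.3)·51.8 = -547.008
bd·Var[R] = (-4)·2·28 = -224
(ad+bc)·Cov(S, R) = (19.6)·14.1 = 276.36
Cov(U, Q) = -547.008 + (-224) + 276.36 = -494.648.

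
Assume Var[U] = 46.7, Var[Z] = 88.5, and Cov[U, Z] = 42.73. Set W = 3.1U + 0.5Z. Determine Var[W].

Var[W] = a²·Var[U] + b²·Var[Z] + 2ab·Cov[U, Z] with a = 3.1, b = 0.5.
= 3.1²·46.7 + 0.5²·88.5 + 2·3.1·0.5·42.73
= 448.787 + 22.125 + 132.463 = 603.375.

Var[W] = 603.375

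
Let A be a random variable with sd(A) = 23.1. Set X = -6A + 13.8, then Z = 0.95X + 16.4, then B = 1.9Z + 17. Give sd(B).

sd(X) = |-6|·23.1 = 138.6.
sd(Z) = |0.95|·138.6 = 131.67.
sd(B) = |1.9|·131.67 = 250.173.

sd(B) = 250.173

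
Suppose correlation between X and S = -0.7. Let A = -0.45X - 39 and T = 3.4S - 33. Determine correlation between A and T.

Linear rescalings preserve |correlation|; the slopes -0.45 and 3.4 have opposite signs, so the correlation flips sign: correlation between A and T = −correlation between X and S = 0.7.

correlation between A and T = 0.7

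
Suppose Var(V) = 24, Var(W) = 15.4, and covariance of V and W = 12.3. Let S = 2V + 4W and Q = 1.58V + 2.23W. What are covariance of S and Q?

covariance of S and Q = 345.802

By bilinearity, covariance of S and Q = ac·Var(V) + bd·Var(W) + (ad+bc)·covariance of V and W, with a=2, b=4, c=1.58, d=2.23.
ac·Var(V) = 2·1.58·24 = 75.84
bd·Var(W) = 4·2.23·15.4 = 137.368
(ad+bc)·covariance of V and W = (10.78)·12.3 = 132.594
covariance of S and Q = 75.84 + 137.368 + 132.594 = 345.802.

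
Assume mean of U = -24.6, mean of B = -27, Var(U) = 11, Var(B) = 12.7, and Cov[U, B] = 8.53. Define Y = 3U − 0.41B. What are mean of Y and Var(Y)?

mean of Y = 3·mean of U + (-0.41)·mean of B = 3·(-24.6) + (-0.41)·(-27) = -62.73.
Var(Y) = a²·Var(U) + b²·Var(B) + 2ab·Cov[U, B] with a = 3, b = -0.41.
= 3²·11 + (-0.41)²·12.7 + 2·3·(-0.41)·8.53
= 99 + 2.13487 + (-20.9838) = 80.15107.

mean of Y = -62.73, Var(Y) = 80.15107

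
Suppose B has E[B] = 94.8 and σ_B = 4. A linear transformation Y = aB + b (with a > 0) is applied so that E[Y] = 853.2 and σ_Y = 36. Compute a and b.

σ_Y = a·σ_B (a > 0), so a = 36/4 = 9.
E[Y] = a·E[B] + b, so b = 853.2 − 9·94.8 = 0.

a = 9, b = 0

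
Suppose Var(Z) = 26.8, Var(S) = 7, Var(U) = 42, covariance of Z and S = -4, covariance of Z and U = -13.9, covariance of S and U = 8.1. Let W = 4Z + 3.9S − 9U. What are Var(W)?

Var(W) = 4244.65

Var(W) = a²·Var(Z) + b²·Var(S) + c²·Var(U) + 2ab·covariance of Z and S + 2ac·covariance of Z and U + 2bc·covariance of S and U, with a = 4, b = 3.9, c = -9.
= 428.8 + 106.47 + 3402 + (-124.8) + 1000.8 + (-568.62)
= 4244.65.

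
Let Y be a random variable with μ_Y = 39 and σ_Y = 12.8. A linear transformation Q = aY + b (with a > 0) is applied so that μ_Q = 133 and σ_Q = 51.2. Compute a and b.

σ_Q = a·σ_Y (a > 0), so a = 51.2/12.8 = 4.
μ_Q = a·μ_Y + b, so b = 133 − 4·39 = -23.

a = 4, b = -23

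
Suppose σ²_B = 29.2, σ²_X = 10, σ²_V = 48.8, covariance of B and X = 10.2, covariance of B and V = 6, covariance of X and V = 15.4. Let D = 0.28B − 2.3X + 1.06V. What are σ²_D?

σ²_D = 25.35456

σ²_D = a²·σ²_B + b²·σ²_X + c²·σ²_V + 2ab·covariance of B and X + 2ac·covariance of B and V + 2bc·covariance of X and V, with a = 0.28, b = -2.3, c = 1.06.
= 2.28928 + 52.9 + 54.83168 + (-13.1376) + 3.5616 + (-75.0904)
= 25.35456.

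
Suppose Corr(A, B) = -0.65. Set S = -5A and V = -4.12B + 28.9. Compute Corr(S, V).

Linear rescalings preserve correlation up to sign; here the slopes -5 and -4.12 have the same sign, so Corr(S, V) = Corr(A, B) = -0.65.

Corr(S, V) = -0.65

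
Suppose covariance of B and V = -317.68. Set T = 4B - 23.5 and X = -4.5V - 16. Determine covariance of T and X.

covariance of T and X = 5718.24

covariance of T and X = a·c·covariance of B and V = 4·(-4.5)·(-317.68) = 5718.24. Additive constants drop out.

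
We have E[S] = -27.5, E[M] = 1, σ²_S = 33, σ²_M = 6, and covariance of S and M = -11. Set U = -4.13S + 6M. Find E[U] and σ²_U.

E[U] = 119.575, σ²_U = 1324.0377

E[U] = (-4.13)·E[S] + 6·E[M] = (-4.13)·(-27.5) + 6·1 = 119.575.
σ²_U = a²·σ²_S + b²·σ²_M + 2ab·covariance of S and M with a = -4.13, b = 6.
= (-4.13)²·33 + 6²·6 + 2·(-4.13)·6·(-11)
= 562.8777 + 216 + 545.16 = 1324.0377.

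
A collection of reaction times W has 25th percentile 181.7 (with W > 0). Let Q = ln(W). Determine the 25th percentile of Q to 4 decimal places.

25th percentile of Q = 5.2024

ln(W) is increasing, so P_{25}(Q) = g(P_{25}(W)) ≈ 5.2024.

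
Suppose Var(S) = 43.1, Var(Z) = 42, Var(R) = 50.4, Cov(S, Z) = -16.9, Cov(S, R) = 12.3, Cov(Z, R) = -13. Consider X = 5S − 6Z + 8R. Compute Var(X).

Var(X) = 9061.1

Var(X) = a²·Var(S) + b²·Var(Z) + c²·Var(R) + 2ab·Cov(S, Z) + 2ac·Cov(S, R) + 2bc·Cov(Z, R), with a = 5, b = -6, c = 8.
= 1077.5 + 1512 + 3225.6 + 1014 + 984 + 1248
= 9061.1.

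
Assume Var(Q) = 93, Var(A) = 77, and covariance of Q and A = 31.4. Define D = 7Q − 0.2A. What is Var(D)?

Var(D) = 4472.16

Var(D) = a²·Var(Q) + b²·Var(A) + 2ab·covariance of Q and A with a = 7, b = -0.2.
= 7²·93 + (-0.2)²·77 + 2·7·(-0.2)·31.4
= 4557 + 3.08 + (-87.92) = 4472.16.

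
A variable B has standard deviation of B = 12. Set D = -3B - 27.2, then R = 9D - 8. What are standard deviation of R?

standard deviation of R = 324

standard deviation of D = |-3|·12 = 36.
standard deviation of R = |9|·36 = 324.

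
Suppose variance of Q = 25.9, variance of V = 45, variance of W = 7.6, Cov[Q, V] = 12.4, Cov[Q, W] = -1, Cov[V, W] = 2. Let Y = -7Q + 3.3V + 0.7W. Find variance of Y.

variance of Y = 1209.034

variance of Y = a²·variance of Q + b²·variance of V + c²·variance of W + 2ab·Cov[Q, V] + 2ac·Cov[Q, W] + 2bc·Cov[V, W], with a = -7, b = 3.3, c = 0.7.
= 1269.1 + 490.05 + 3.724 + (-572.88) + 9.8 + 9.24
= 1209.034.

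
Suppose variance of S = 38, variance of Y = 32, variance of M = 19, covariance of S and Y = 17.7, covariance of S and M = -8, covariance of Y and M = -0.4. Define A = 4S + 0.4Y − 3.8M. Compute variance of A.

variance of A = a²·variance of S + b²·variance of Y + c²·variance of M + 2ab·covariance of S and Y + 2ac·covariance of S and M + 2bc·covariance of Y and M, with a = 4, b = 0.4, c = -3.8.
= 608 + 5.12 + 274.36 + 56.64 + 243.2 + 1.216
= 1188.536.

variance of A = 1188.536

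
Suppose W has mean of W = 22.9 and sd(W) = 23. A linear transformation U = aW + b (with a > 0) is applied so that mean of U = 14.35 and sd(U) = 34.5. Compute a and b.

sd(U) = a·sd(W) (a > 0), so a = 34.5/23 = 1.5.
mean of U = a·mean of W + b, so b = 14.35 − 1.5·22.9 = -20.

a = 1.5, b = -20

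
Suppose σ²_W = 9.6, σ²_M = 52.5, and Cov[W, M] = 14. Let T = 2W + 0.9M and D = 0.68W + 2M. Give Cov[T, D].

Cov[T, D] = 172.124

By bilinearity, Cov[T, D] = ac·σ²_W + bd·σ²_M + (ad+bc)·Cov[W, M], with a=2, b=0.9, c=0.68, d=2.
ac·σ²_W = 2·0.68·9.6 = 13.056
bd·σ²_M = 0.9·2·52.5 = 94.5
(ad+bc)·Cov[W, M] = (4.612)·14 = 64.568
Cov[T, D] = 13.056 + 94.5 + 64.568 = 172.124.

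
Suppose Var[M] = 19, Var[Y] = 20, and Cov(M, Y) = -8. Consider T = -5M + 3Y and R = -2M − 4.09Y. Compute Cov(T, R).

Cov(T, R) = -171

By bilinearity, Cov(T, R) = ac·Var[M] + bd·Var[Y] + (ad+bc)·Cov(M, Y), with a=-5, b=3, c=-2, d=-4.09.
ac·Var[M] = (-5)·(-2)·19 = 190
bd·Var[Y] = 3·(-4.09)·20 = -245.4
(ad+bc)·Cov(M, Y) = (14.45)·(-8) = -115.6
Cov(T, R) = 190 + (-245.4) + (-115.6) = -171.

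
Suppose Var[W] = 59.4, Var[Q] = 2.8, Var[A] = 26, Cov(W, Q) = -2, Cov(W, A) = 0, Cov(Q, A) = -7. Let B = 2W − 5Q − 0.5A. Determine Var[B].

Var[B] = 319.1

Var[B] = a²·Var[W] + b²·Var[Q] + c²·Var[A] + 2ab·Cov(W, Q) + 2ac·Cov(W, A) + 2bc·Cov(Q, A), with a = 2, b = -5, c = -0.5.
= 237.6 + 70 + 6.5 + 40 + 0 + (-35)
= 319.1.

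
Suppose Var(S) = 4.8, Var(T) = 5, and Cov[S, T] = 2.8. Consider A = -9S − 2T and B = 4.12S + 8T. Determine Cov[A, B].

Cov[A, B] = -482.656

By bilinearity, Cov[A, B] = ac·Var(S) + bd·Var(T) + (ad+bc)·Cov[S, T], with a=-9, b=-2, c=4.12, d=8.
ac·Var(S) = (-9)·4.12·4.8 = -177.984
bd·Var(T) = (-2)·8·5 = -80
(ad+bc)·Cov[S, T] = (-80.24)·2.8 = -224.672
Cov[A, B] = -177.984 + (-80) + (-224.672) = -482.656.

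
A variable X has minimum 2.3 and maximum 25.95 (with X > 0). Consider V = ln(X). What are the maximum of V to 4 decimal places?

ln(X) is increasing on this domain, so max(V) comes from max(X) = 25.95: max(V) = ln(25.95) ≈ 3.2562.

max(V) = 3.2562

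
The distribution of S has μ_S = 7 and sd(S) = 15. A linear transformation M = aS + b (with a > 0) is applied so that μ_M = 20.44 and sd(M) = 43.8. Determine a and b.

a = 2.92, b = 0

sd(M) = a·sd(S) (a > 0), so a = 43.8/15 = 2.92.
μ_M = a·μ_S + b, so b = 20.44 − 2.92·7 = 0.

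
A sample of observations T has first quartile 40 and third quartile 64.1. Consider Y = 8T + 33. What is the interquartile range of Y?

IQR of T = Q3 − Q1 = 64.1 − 40 = 24.1.
Under Y = aT + b, IQR(Y) = |a|·IQR(T) = |8|·24.1 = 192.8 (shifts cancel; spread scales by |a|).

IQR(Y) = 192.8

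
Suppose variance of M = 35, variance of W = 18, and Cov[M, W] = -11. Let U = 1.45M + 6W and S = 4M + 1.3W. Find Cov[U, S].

Cov[U, S] = 58.665

By bilinearity, Cov[U, S] = ac·variance of M + bd·variance of W + (ad+bc)·Cov[M, W], with a=1.45, b=6, c=4, d=1.3.
ac·variance of M = 1.45·4·35 = 203
bd·variance of W = 6·1.3·18 = 140.4
(ad+bc)·Cov[M, W] = (25.885)·(-11) = -284.735
Cov[U, S] = 203 + 140.4 + (-284.735) = 58.665.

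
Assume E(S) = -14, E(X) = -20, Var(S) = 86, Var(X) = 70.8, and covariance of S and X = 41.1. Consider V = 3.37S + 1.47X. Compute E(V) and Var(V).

E(V) = -76.58, Var(V) = 1536.8957

E(V) = 3.37·E(S) + 1.47·E(X) = 3.37·(-14) + 1.47·(-20) = -76.58.
Var(V) = a²·Var(S) + b²·Var(X) + 2ab·covariance of S and X with a = 3.37, b = 1.47.
= 3.37²·86 + 1.47²·70.8 + 2·3.37·1.47·41.1
= 976.6934 + 152.99172 + 407.21058 = 1536.8957.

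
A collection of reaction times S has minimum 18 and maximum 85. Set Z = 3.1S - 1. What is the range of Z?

Range of S = 85 − 18 = 67.
Range(Z) = |a|·Range(S) = |3.1|·67 = 207.7.

Range(Z) = 207.7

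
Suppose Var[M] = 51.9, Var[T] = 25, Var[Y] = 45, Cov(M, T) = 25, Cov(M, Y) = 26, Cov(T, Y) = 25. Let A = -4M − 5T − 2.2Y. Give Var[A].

Var[A] = 3680.8

Var[A] = a²·Var[M] + b²·Var[T] + c²·Var[Y] + 2ab·Cov(M, T) + 2ac·Cov(M, Y) + 2bc·Cov(T, Y), with a = -4, b = -5, c = -2.2.
= 830.4 + 625 + 217.8 + 1000 + 457.6 + 550
= 3680.8.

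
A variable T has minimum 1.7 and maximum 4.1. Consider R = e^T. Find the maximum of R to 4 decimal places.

e^T is increasing on this domain, so max(R) comes from max(T) = 4.1: max(R) = exp(4.1) ≈ 60.3403.

max(R) = 60.3403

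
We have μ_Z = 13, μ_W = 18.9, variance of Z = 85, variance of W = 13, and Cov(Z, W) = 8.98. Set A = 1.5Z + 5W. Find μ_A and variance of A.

μ_A = 114, variance of A = 650.95

μ_A = 1.5·μ_Z + 5·μ_W = 1.5·13 + 5·18.9 = 114.
variance of A = a²·variance of Z + b²·variance of W + 2ab·Cov(Z, W) with a = 1.5, b = 5.
= 1.5²·85 + 5²·13 + 2·1.5·5·8.98
= 191.25 + 325 + 134.7 = 650.95.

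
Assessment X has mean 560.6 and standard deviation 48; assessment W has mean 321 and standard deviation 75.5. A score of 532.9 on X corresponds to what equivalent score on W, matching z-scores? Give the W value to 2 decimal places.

W = 277.43

z = (532.9 − 560.6)/48 ≈ -0.5771.
W = 321 + z·75.5 = 321 + (532.9 − 560.6)·75.5/48 ≈ 277.43.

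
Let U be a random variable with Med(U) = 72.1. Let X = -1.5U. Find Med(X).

A linear map preserves order up to sign, so Med(X) = a·Med(U) + b = (-1.5)·72.1 = -108.15.

Med(X) = -108.15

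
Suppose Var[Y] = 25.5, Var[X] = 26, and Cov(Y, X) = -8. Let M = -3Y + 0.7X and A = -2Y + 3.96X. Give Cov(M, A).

By bilinearity, Cov(M, A) = ac·Var[Y] + bd·Var[X] + (ad+bc)·Cov(Y, X), with a=-3, b=0.7, c=-2, d=3.96.
ac·Var[Y] = (-3)·(-2)·25.5 = 153
bd·Var[X] = 0.7·3.96·26 = 72.072
(ad+bc)·Cov(Y, X) = (-13.28)·(-8) = 106.24
Cov(M, A) = 153 + 72.072 + 106.24 = 331.312.

Cov(M, A) = 331.312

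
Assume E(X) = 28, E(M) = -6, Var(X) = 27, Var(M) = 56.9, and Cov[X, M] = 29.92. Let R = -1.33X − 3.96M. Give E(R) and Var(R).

E(R) = -13.48, Var(R) = 1255.208652

E(R) = (-1.33)·E(X) + (-3.96)·E(M) = (-1.33)·28 + (-3.96)·(-6) = -13.48.
Var(R) = a²·Var(X) + b²·Var(M) + 2ab·Cov[X, M] with a = -1.33, b = -3.96.
= (-1.33)²·27 + (-3.96)²·56.9 + 2·(-1.33)·(-3.96)·29.92
= 47.7603 + 892.28304 + 315.165312 = 1255.208652.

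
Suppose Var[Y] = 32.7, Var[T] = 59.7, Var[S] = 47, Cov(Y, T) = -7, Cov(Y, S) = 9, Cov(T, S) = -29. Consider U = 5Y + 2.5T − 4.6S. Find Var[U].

Var[U] = 2263.145

Var[U] = a²·Var[Y] + b²·Var[T] + c²·Var[S] + 2ab·Cov(Y, T) + 2ac·Cov(Y, S) + 2bc·Cov(T, S), with a = 5, b = 2.5, c = -4.6.
= 817.5 + 373.125 + 994.52 + (-175) + (-414) + 667
= 2263.145.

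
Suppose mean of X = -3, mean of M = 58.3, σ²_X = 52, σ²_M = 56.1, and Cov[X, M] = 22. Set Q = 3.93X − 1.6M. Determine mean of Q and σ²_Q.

mean of Q = -105.07, σ²_Q = 670.0788

mean of Q = 3.93·mean of X + (-1.6)·mean of M = 3.93·(-3) + (-1.6)·58.3 = -105.07.
σ²_Q = a²·σ²_X + b²·σ²_M + 2ab·Cov[X, M] with a = 3.93, b = -1.6.
= 3.93²·52 + (-1.6)²·56.1 + 2·3.93·(-1.6)·22
= 803.1348 + 143.616 + (-276.672) = 670.0788.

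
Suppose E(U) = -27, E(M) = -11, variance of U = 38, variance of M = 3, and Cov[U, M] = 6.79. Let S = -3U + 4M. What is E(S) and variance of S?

E(S) = (-3)·E(U) + 4·E(M) = (-3)·(-27) + 4·(-11) = 37.
variance of S = a²·variance of U + b²·variance of M + 2ab·Cov[U, M] with a = -3, b = 4.
= (-3)²·38 + 4²·3 + 2·(-3)·4·6.79
= 342 + 48 + (-162.96) = 227.04.

E(S) = 37, variance of S = 227.04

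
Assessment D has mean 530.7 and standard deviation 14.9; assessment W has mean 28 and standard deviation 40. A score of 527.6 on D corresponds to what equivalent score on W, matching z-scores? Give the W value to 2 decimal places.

W = 19.68

z = (527.6 − 530.7)/14.9 ≈ -0.2081.
W = 28 + z·40 = 28 + (527.6 − 530.7)·40/14.9 ≈ 19.68.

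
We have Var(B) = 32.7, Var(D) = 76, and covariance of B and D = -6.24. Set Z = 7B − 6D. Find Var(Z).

Var(Z) = a²·Var(B) + b²·Var(D) + 2ab·covariance of B and D with a = 7, b = -6.
= 7²·32.7 + (-6)²·76 + 2·7·(-6)·(-6.24)
= 1602.3 + 2736 + 524.16 = 4862.46.

Var(Z) = 4862.46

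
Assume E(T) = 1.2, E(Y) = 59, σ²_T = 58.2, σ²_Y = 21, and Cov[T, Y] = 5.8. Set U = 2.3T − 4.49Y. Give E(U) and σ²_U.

E(U) = 2.3·E(T) + (-4.49)·E(Y) = 2.3·1.2 + (-4.49)·59 = -262.15.
σ²_U = a²·σ²_T + b²·σ²_Y + 2ab·Cov[T, Y] with a = 2.3, b = -4.49.
= 2.3²·58.2 + (-4.49)²·21 + 2·2.3·(-4.49)·5.8
= 307.878 + 423.3621 + (-119.7932) = 611.4469.

E(U) = -262.15, σ²_U = 611.4469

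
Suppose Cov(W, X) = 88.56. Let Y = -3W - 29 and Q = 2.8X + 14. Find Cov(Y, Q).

Cov(Y, Q) = a·c·Cov(W, X) = (-3)·2.8·88.56 = -743.904. Additive constants drop out.

Cov(Y, Q) = -743.904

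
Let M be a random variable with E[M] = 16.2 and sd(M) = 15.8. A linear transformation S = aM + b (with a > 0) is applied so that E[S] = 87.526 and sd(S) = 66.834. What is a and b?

a = 4.23, b = 19

sd(S) = a·sd(M) (a > 0), so a = 66.834/15.8 = 4.23.
E[S] = a·E[M] + b, so b = 87.526 − 4.23·16.2 = 19.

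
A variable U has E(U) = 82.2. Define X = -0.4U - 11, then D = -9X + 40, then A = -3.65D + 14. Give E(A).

E(A) = -1573.458

E(X) = (-0.4)·82.2 + (-11) = -43.88.
E(D) = (-9)·(-43.88) + 40 = 434.92.
E(A) = (-3.65)·434.92 + 14 = -1573.458.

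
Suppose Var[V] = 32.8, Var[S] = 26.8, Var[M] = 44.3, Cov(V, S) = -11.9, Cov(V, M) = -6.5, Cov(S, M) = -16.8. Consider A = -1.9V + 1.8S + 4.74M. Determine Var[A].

Var[A] = 1112.35348

Var[A] = a²·Var[V] + b²·Var[S] + c²·Var[M] + 2ab·Cov(V, S) + 2ac·Cov(V, M) + 2bc·Cov(S, M), with a = -1.9, b = 1.8, c = 4.74.
= 118.408 + 86.832 + 995.31468 + 81.396 + 117.078 + (-286.6752)
= 1112.35348.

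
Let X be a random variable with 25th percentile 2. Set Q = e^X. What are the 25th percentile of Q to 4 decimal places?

e^X is increasing, so P_{25}(Q) = g(P_{25}(X)) ≈ 7.3891.

25th percentile of Q = 7.3891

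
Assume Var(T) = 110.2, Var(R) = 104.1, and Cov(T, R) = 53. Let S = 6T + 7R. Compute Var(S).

Var(S) = a²·Var(T) + b²·Var(R) + 2ab·Cov(T, R) with a = 6, b = 7.
= 6²·110.2 + 7²·104.1 + 2·6·7·53
= 3967.2 + 5100.9 + 4452 = 13520.1.

Var(S) = 13520.1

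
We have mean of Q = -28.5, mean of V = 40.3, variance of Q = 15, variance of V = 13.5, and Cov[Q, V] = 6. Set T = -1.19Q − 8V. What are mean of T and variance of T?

mean of T = -288.485, variance of T = 999.4815

mean of T = (-1.19)·mean of Q + (-8)·mean of V = (-1.19)·(-28.5) + (-8)·40.3 = -288.485.
variance of T = a²·variance of Q + b²·variance of V + 2ab·Cov[Q, V] with a = -1.19, b = -8.
= (-1.19)²·15 + (-8)²·13.5 + 2·(-1.19)·(-8)·6
= 21.2415 + 864 + 114.24 = 999.4815.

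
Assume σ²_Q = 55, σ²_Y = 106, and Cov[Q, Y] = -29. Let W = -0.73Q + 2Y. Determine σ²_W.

σ²_W = 537.9895

σ²_W = a²·σ²_Q + b²·σ²_Y + 2ab·Cov[Q, Y] with a = -0.73, b = 2.
= (-0.73)²·55 + 2²·106 + 2·(-0.73)·2·(-29)
= 29.3095 + 424 + 84.68 = 537.9895.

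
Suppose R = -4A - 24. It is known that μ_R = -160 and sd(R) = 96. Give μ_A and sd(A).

From R = -4A - 24: μ_R = a·μ_A + b, so μ_A = (μ_R − b)/a = (-160 − (-24))/(-4) = 34.
sd(R) = |a|·sd(A), so sd(A) = 96/|-4| = 24.

μ_A = 34, sd(A) = 24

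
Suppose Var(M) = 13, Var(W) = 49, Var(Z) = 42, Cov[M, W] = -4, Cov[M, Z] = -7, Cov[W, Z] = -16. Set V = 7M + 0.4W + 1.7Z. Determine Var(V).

Var(V) = 555.46

Var(V) = a²·Var(M) + b²·Var(W) + c²·Var(Z) + 2ab·Cov[M, W] + 2ac·Cov[M, Z] + 2bc·Cov[W, Z], with a = 7, b = 0.4, c = 1.7.
= 637 + 7.84 + 121.38 + (-22.4) + (-166.6) + (-21.76)
= 555.46.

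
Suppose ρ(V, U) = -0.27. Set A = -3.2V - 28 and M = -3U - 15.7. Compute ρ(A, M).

ρ(A, M) = -0.27

Linear rescalings preserve correlation up to sign; here the slopes -3.2 and -3 have the same sign, so ρ(A, M) = ρ(V, U) = -0.27.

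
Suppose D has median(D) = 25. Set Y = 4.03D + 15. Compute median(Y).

median(Y) = 115.75

A linear map preserves order up to sign, so median(Y) = a·median(D) + b = 4.03·25 + 15 = 115.75.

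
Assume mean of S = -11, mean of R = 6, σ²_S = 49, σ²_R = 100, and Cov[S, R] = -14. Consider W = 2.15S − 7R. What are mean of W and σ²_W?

mean of W = 2.15·mean of S + (-7)·mean of R = 2.15·(-11) + (-7)·6 = -65.65.
σ²_W = a²·σ²_S + b²·σ²_R + 2ab·Cov[S, R] with a = 2.15, b = -7.
= 2.15²·49 + (-7)²·100 + 2·2.15·(-7)·(-14)
= 226.5025 + 4900 + 421.4 = 5547.9025.

mean of W = -65.65, σ²_W = 5547.9025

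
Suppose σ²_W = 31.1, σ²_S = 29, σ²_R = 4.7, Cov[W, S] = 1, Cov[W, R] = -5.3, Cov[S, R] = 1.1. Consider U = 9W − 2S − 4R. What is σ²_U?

σ²_U = 3073.5

σ²_U = a²·σ²_W + b²·σ²_S + c²·σ²_R + 2ab·Cov[W, S] + 2ac·Cov[W, R] + 2bc·Cov[S, R], with a = 9, b = -2, c = -4.
= 2519.1 + 116 + 75.2 + (-36) + 381.6 + 17.6
= 3073.5.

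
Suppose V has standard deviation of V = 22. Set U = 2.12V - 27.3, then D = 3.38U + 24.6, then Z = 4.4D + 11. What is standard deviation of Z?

standard deviation of Z = 693.63008

standard deviation of U = |2.12|·22 = 46.64.
standard deviation of D = |3.38|·46.64 = 157.6432.
standard deviation of Z = |4.4|·157.6432 = 693.63008.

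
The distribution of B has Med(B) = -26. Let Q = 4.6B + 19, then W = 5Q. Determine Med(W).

Med(Q) = 4.6·(-26) + 19 = -100.6.
Med(W) = 5·(-100.6) = -503.

Med(W) = -503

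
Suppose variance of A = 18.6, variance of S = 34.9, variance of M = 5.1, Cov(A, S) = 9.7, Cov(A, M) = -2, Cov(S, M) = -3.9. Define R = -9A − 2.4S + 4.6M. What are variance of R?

variance of R = a²·variance of A + b²·variance of S + c²·variance of M + 2ab·Cov(A, S) + 2ac·Cov(A, M) + 2bc·Cov(S, M), with a = -9, b = -2.4, c = 4.6.
= 1506.6 + 201.024 + 107.916 + 419.04 + 165.6 + 86.112
= 2486.292.

variance of R = 2486.292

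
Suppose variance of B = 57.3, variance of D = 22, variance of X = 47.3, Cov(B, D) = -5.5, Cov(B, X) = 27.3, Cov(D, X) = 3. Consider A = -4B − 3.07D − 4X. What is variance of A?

variance of A = 2693.1478

variance of A = a²·variance of B + b²·variance of D + c²·variance of X + 2ab·Cov(B, D) + 2ac·Cov(B, X) + 2bc·Cov(D, X), with a = -4, b = -3.07, c = -4.
= 916.8 + 207.3478 + 756.8 + (-135.08) + 873.6 + 73.68
= 2693.1478.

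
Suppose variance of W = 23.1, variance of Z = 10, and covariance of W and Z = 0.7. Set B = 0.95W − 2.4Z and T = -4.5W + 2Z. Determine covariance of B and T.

covariance of B and T = -137.8625

By bilinearity, covariance of B and T = ac·variance of W + bd·variance of Z + (ad+bc)·covariance of W and Z, with a=0.95, b=-2.4, c=-4.5, d=2.
ac·variance of W = 0.95·(-4.5)·23.1 = -98.7525
bd·variance of Z = (-2.4)·2·10 = -48
(ad+bc)·covariance of W and Z = (12.7)·0.7 = 8.89
covariance of B and T = -98.7525 + (-48) + 8.89 = -137.8625.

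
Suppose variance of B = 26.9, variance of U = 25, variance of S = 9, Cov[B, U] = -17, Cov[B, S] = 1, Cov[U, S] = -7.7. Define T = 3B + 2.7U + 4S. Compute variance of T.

variance of T = a²·variance of B + b²·variance of U + c²·variance of S + 2ab·Cov[B, U] + 2ac·Cov[B, S] + 2bc·Cov[U, S], with a = 3, b = 2.7, c = 4.
= 242.1 + 182.25 + 144 + (-275.4) + 24 + (-166.32)
= 150.63.

variance of T = 150.63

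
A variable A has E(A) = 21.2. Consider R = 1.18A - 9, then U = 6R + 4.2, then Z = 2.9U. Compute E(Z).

E(R) = 1.18·21.2 + (-9) = 16.016.
E(U) = 6·16.016 + 4.2 = 100.296.
E(Z) = 2.9·100.296 = 290.8584.

E(Z) = 290.8584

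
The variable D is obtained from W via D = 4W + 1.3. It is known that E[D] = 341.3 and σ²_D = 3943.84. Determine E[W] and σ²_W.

E[W] = 85, σ²_W = 246.49

From D = 4W + 1.3: E[D] = a·E[W] + b, so E[W] = (E[D] − b)/a = (341.3 − 1.3)/4 = 85.
σ²_D = a²·σ²_W, so σ²_W = 3943.84/4² = 246.49.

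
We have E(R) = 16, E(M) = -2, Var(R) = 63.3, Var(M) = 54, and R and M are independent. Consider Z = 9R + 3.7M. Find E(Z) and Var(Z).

E(Z) = 9·E(R) + 3.7·E(M) = 9·16 + 3.7·(-2) = 136.6.
Var(Z) = a²·Var(R) + b²·Var(M) + 2ab·Cov(R, M) with a = 9, b = 3.7.
Independence gives Cov(R, M) = 0.
= 9²·63.3 + 3.7²·54 + 2·9·3.7·0
= 5127.3 + 739.26 + 0 = 5866.56.

E(Z) = 136.6, Var(Z) = 5866.56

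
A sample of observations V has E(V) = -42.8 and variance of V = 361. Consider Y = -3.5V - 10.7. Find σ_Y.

Y = -3.5V - 10.7 is linear with a = -3.5, b = -10.7.
σ_V = √361 = 19.
σ_Y = |a|·σ_V = |-3.5|·19 = 66.5.

σ_Y = 66.5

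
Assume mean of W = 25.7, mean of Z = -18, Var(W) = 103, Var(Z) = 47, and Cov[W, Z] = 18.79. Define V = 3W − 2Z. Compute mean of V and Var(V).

mean of V = 113.1, Var(V) = 889.52

mean of V = 3·mean of W + (-2)·mean of Z = 3·25.7 + (-2)·(-18) = 113.1.
Var(V) = a²·Var(W) + b²·Var(Z) + 2ab·Cov[W, Z] with a = 3, b = -2.
= 3²·103 + (-2)²·47 + 2·3·(-2)·18.79
= 927 + 188 + (-225.48) = 889.52.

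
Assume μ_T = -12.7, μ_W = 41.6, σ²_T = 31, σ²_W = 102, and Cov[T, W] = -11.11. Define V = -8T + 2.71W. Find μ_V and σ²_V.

μ_V = 214.336, σ²_V = 3214.8278

μ_V = (-8)·μ_T + 2.71·μ_W = (-8)·(-12.7) + 2.71·41.6 = 214.336.
σ²_V = a²·σ²_T + b²·σ²_W + 2ab·Cov[T, W] with a = -8, b = 2.71.
= (-8)²·31 + 2.71²·102 + 2·(-8)·2.71·(-11.11)
= 1984 + 749.0982 + 481.7296 = 3214.8278.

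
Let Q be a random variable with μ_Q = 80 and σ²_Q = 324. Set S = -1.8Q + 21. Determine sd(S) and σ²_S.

S = -1.8Q + 21 is linear with a = -1.8, b = 21.
sd(Q) = √324 = 18.
sd(S) = |a|·sd(Q) = |-1.8|·18 = 32.4.
σ²_S = a²·σ²_Q = (-1.8)²·324 = 1049.76 (the additive constant 21 does not affect variance).

sd(S) = 32.4, σ²_S = 1049.76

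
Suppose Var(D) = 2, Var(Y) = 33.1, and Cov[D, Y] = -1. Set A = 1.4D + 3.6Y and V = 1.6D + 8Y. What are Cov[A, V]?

By bilinearity, Cov[A, V] = ac·Var(D) + bd·Var(Y) + (ad+bc)·Cov[D, Y], with a=1.4, b=3.6, c=1.6, d=8.
ac·Var(D) = 1.4·1.6·2 = 4.48
bd·Var(Y) = 3.6·8·33.1 = 953.28
(ad+bc)·Cov[D, Y] = (16.96)·(-1) = -16.96
Cov[A, V] = 4.48 + 953.28 + (-16.96) = 940.8.

Cov[A, V] = 940.8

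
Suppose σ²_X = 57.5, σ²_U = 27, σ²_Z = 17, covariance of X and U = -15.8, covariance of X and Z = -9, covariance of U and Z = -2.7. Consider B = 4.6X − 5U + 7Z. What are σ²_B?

σ²_B = a²·σ²_X + b²·σ²_U + c²·σ²_Z + 2ab·covariance of X and U + 2ac·covariance of X and Z + 2bc·covariance of U and Z, with a = 4.6, b = -5, c = 7.
= 1216.7 + 675 + 833 + 726.8 + (-579.6) + 189
= 3060.9.

σ²_B = 3060.9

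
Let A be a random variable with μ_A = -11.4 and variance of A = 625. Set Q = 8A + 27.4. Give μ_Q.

Q = 8A + 27.4 is linear with a = 8, b = 27.4.
μ_Q = a·μ_A + b = 8·(-11.4) + 27.4 = -63.8.

μ_Q = -63.8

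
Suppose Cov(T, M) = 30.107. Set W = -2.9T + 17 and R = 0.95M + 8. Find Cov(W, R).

Cov(W, R) = -82.944785

Cov(W, R) = a·c·Cov(T, M) = (-2.9)·0.95·30.107 = -82.944785. Additive constants drop out.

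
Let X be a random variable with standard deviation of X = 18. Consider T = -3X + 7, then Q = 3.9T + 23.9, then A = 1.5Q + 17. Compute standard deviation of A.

standard deviation of A = 315.9

standard deviation of T = |-3|·18 = 54.
standard deviation of Q = |3.9|·54 = 210.6.
standard deviation of A = |1.5|·210.6 = 315.9.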